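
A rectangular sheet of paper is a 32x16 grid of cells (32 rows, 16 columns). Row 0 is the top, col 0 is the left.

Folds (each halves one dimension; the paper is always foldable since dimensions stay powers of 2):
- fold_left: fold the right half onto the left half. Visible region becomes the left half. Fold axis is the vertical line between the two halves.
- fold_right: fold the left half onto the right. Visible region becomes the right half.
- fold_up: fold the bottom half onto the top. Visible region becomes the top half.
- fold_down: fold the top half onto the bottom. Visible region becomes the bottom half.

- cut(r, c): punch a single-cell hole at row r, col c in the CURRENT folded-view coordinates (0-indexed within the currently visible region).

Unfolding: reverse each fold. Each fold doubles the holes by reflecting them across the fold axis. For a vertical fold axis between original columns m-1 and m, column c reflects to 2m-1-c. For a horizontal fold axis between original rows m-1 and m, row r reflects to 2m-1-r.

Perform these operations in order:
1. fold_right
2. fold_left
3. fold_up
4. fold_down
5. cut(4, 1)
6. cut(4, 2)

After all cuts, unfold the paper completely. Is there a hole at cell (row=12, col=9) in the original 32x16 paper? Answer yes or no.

Answer: yes

Derivation:
Op 1 fold_right: fold axis v@8; visible region now rows[0,32) x cols[8,16) = 32x8
Op 2 fold_left: fold axis v@12; visible region now rows[0,32) x cols[8,12) = 32x4
Op 3 fold_up: fold axis h@16; visible region now rows[0,16) x cols[8,12) = 16x4
Op 4 fold_down: fold axis h@8; visible region now rows[8,16) x cols[8,12) = 8x4
Op 5 cut(4, 1): punch at orig (12,9); cuts so far [(12, 9)]; region rows[8,16) x cols[8,12) = 8x4
Op 6 cut(4, 2): punch at orig (12,10); cuts so far [(12, 9), (12, 10)]; region rows[8,16) x cols[8,12) = 8x4
Unfold 1 (reflect across h@8): 4 holes -> [(3, 9), (3, 10), (12, 9), (12, 10)]
Unfold 2 (reflect across h@16): 8 holes -> [(3, 9), (3, 10), (12, 9), (12, 10), (19, 9), (19, 10), (28, 9), (28, 10)]
Unfold 3 (reflect across v@12): 16 holes -> [(3, 9), (3, 10), (3, 13), (3, 14), (12, 9), (12, 10), (12, 13), (12, 14), (19, 9), (19, 10), (19, 13), (19, 14), (28, 9), (28, 10), (28, 13), (28, 14)]
Unfold 4 (reflect across v@8): 32 holes -> [(3, 1), (3, 2), (3, 5), (3, 6), (3, 9), (3, 10), (3, 13), (3, 14), (12, 1), (12, 2), (12, 5), (12, 6), (12, 9), (12, 10), (12, 13), (12, 14), (19, 1), (19, 2), (19, 5), (19, 6), (19, 9), (19, 10), (19, 13), (19, 14), (28, 1), (28, 2), (28, 5), (28, 6), (28, 9), (28, 10), (28, 13), (28, 14)]
Holes: [(3, 1), (3, 2), (3, 5), (3, 6), (3, 9), (3, 10), (3, 13), (3, 14), (12, 1), (12, 2), (12, 5), (12, 6), (12, 9), (12, 10), (12, 13), (12, 14), (19, 1), (19, 2), (19, 5), (19, 6), (19, 9), (19, 10), (19, 13), (19, 14), (28, 1), (28, 2), (28, 5), (28, 6), (28, 9), (28, 10), (28, 13), (28, 14)]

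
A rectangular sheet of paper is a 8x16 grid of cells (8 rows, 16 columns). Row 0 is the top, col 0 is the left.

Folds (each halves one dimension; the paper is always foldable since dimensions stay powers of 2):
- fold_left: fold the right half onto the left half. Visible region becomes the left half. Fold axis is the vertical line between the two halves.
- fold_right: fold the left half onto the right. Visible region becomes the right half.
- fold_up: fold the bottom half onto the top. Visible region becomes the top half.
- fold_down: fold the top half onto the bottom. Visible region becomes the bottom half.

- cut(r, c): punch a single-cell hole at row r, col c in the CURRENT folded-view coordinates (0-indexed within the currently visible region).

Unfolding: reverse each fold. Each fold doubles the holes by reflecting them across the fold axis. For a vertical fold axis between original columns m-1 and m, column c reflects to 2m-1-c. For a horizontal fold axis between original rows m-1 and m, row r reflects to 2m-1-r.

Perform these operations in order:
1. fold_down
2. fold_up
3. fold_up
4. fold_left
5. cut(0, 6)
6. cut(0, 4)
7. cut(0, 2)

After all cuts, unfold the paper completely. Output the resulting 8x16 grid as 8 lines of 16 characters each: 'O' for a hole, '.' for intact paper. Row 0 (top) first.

Op 1 fold_down: fold axis h@4; visible region now rows[4,8) x cols[0,16) = 4x16
Op 2 fold_up: fold axis h@6; visible region now rows[4,6) x cols[0,16) = 2x16
Op 3 fold_up: fold axis h@5; visible region now rows[4,5) x cols[0,16) = 1x16
Op 4 fold_left: fold axis v@8; visible region now rows[4,5) x cols[0,8) = 1x8
Op 5 cut(0, 6): punch at orig (4,6); cuts so far [(4, 6)]; region rows[4,5) x cols[0,8) = 1x8
Op 6 cut(0, 4): punch at orig (4,4); cuts so far [(4, 4), (4, 6)]; region rows[4,5) x cols[0,8) = 1x8
Op 7 cut(0, 2): punch at orig (4,2); cuts so far [(4, 2), (4, 4), (4, 6)]; region rows[4,5) x cols[0,8) = 1x8
Unfold 1 (reflect across v@8): 6 holes -> [(4, 2), (4, 4), (4, 6), (4, 9), (4, 11), (4, 13)]
Unfold 2 (reflect across h@5): 12 holes -> [(4, 2), (4, 4), (4, 6), (4, 9), (4, 11), (4, 13), (5, 2), (5, 4), (5, 6), (5, 9), (5, 11), (5, 13)]
Unfold 3 (reflect across h@6): 24 holes -> [(4, 2), (4, 4), (4, 6), (4, 9), (4, 11), (4, 13), (5, 2), (5, 4), (5, 6), (5, 9), (5, 11), (5, 13), (6, 2), (6, 4), (6, 6), (6, 9), (6, 11), (6, 13), (7, 2), (7, 4), (7, 6), (7, 9), (7, 11), (7, 13)]
Unfold 4 (reflect across h@4): 48 holes -> [(0, 2), (0, 4), (0, 6), (0, 9), (0, 11), (0, 13), (1, 2), (1, 4), (1, 6), (1, 9), (1, 11), (1, 13), (2, 2), (2, 4), (2, 6), (2, 9), (2, 11), (2, 13), (3, 2), (3, 4), (3, 6), (3, 9), (3, 11), (3, 13), (4, 2), (4, 4), (4, 6), (4, 9), (4, 11), (4, 13), (5, 2), (5, 4), (5, 6), (5, 9), (5, 11), (5, 13), (6, 2), (6, 4), (6, 6), (6, 9), (6, 11), (6, 13), (7, 2), (7, 4), (7, 6), (7, 9), (7, 11), (7, 13)]

Answer: ..O.O.O..O.O.O..
..O.O.O..O.O.O..
..O.O.O..O.O.O..
..O.O.O..O.O.O..
..O.O.O..O.O.O..
..O.O.O..O.O.O..
..O.O.O..O.O.O..
..O.O.O..O.O.O..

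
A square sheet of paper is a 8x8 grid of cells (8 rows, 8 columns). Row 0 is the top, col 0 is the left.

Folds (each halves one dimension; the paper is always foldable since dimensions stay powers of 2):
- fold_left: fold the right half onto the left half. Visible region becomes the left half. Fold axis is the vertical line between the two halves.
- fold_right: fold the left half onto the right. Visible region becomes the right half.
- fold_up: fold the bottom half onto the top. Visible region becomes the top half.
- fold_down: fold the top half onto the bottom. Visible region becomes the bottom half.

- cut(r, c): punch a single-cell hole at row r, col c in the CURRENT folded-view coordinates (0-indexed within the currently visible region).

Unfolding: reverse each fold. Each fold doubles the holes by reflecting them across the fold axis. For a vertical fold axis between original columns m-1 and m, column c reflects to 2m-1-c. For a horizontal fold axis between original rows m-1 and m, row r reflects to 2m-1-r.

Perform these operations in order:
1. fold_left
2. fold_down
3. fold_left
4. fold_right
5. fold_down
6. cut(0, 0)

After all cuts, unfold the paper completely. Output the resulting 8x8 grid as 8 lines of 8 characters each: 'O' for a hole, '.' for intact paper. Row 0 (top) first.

Answer: ........
OOOOOOOO
OOOOOOOO
........
........
OOOOOOOO
OOOOOOOO
........

Derivation:
Op 1 fold_left: fold axis v@4; visible region now rows[0,8) x cols[0,4) = 8x4
Op 2 fold_down: fold axis h@4; visible region now rows[4,8) x cols[0,4) = 4x4
Op 3 fold_left: fold axis v@2; visible region now rows[4,8) x cols[0,2) = 4x2
Op 4 fold_right: fold axis v@1; visible region now rows[4,8) x cols[1,2) = 4x1
Op 5 fold_down: fold axis h@6; visible region now rows[6,8) x cols[1,2) = 2x1
Op 6 cut(0, 0): punch at orig (6,1); cuts so far [(6, 1)]; region rows[6,8) x cols[1,2) = 2x1
Unfold 1 (reflect across h@6): 2 holes -> [(5, 1), (6, 1)]
Unfold 2 (reflect across v@1): 4 holes -> [(5, 0), (5, 1), (6, 0), (6, 1)]
Unfold 3 (reflect across v@2): 8 holes -> [(5, 0), (5, 1), (5, 2), (5, 3), (6, 0), (6, 1), (6, 2), (6, 3)]
Unfold 4 (reflect across h@4): 16 holes -> [(1, 0), (1, 1), (1, 2), (1, 3), (2, 0), (2, 1), (2, 2), (2, 3), (5, 0), (5, 1), (5, 2), (5, 3), (6, 0), (6, 1), (6, 2), (6, 3)]
Unfold 5 (reflect across v@4): 32 holes -> [(1, 0), (1, 1), (1, 2), (1, 3), (1, 4), (1, 5), (1, 6), (1, 7), (2, 0), (2, 1), (2, 2), (2, 3), (2, 4), (2, 5), (2, 6), (2, 7), (5, 0), (5, 1), (5, 2), (5, 3), (5, 4), (5, 5), (5, 6), (5, 7), (6, 0), (6, 1), (6, 2), (6, 3), (6, 4), (6, 5), (6, 6), (6, 7)]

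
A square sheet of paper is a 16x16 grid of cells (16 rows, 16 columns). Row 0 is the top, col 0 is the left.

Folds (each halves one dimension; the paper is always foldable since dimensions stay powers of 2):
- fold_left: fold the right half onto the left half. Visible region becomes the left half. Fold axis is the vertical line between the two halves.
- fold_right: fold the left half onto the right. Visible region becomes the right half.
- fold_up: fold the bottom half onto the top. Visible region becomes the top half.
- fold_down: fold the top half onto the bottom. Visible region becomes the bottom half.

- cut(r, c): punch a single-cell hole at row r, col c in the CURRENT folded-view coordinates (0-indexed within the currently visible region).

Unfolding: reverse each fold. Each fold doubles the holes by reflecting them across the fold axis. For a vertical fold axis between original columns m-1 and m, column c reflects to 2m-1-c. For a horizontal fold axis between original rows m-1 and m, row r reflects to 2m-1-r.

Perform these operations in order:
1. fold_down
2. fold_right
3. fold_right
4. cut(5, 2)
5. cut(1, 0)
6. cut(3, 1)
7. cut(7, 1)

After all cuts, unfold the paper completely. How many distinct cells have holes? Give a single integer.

Answer: 32

Derivation:
Op 1 fold_down: fold axis h@8; visible region now rows[8,16) x cols[0,16) = 8x16
Op 2 fold_right: fold axis v@8; visible region now rows[8,16) x cols[8,16) = 8x8
Op 3 fold_right: fold axis v@12; visible region now rows[8,16) x cols[12,16) = 8x4
Op 4 cut(5, 2): punch at orig (13,14); cuts so far [(13, 14)]; region rows[8,16) x cols[12,16) = 8x4
Op 5 cut(1, 0): punch at orig (9,12); cuts so far [(9, 12), (13, 14)]; region rows[8,16) x cols[12,16) = 8x4
Op 6 cut(3, 1): punch at orig (11,13); cuts so far [(9, 12), (11, 13), (13, 14)]; region rows[8,16) x cols[12,16) = 8x4
Op 7 cut(7, 1): punch at orig (15,13); cuts so far [(9, 12), (11, 13), (13, 14), (15, 13)]; region rows[8,16) x cols[12,16) = 8x4
Unfold 1 (reflect across v@12): 8 holes -> [(9, 11), (9, 12), (11, 10), (11, 13), (13, 9), (13, 14), (15, 10), (15, 13)]
Unfold 2 (reflect across v@8): 16 holes -> [(9, 3), (9, 4), (9, 11), (9, 12), (11, 2), (11, 5), (11, 10), (11, 13), (13, 1), (13, 6), (13, 9), (13, 14), (15, 2), (15, 5), (15, 10), (15, 13)]
Unfold 3 (reflect across h@8): 32 holes -> [(0, 2), (0, 5), (0, 10), (0, 13), (2, 1), (2, 6), (2, 9), (2, 14), (4, 2), (4, 5), (4, 10), (4, 13), (6, 3), (6, 4), (6, 11), (6, 12), (9, 3), (9, 4), (9, 11), (9, 12), (11, 2), (11, 5), (11, 10), (11, 13), (13, 1), (13, 6), (13, 9), (13, 14), (15, 2), (15, 5), (15, 10), (15, 13)]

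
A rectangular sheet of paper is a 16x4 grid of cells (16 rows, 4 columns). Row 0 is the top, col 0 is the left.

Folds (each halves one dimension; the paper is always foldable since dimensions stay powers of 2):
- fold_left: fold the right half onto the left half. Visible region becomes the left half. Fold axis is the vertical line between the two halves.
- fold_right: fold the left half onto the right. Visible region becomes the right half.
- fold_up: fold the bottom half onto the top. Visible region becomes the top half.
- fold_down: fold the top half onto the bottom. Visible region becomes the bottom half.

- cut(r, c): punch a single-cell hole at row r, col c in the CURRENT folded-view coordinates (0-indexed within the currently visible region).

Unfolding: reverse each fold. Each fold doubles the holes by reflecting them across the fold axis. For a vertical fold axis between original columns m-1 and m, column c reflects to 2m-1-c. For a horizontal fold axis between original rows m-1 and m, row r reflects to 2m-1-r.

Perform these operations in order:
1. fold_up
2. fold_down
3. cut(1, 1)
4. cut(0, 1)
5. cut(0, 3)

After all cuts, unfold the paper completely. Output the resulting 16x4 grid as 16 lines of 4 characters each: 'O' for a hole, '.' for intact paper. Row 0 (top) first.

Answer: ....
....
.O..
.O.O
.O.O
.O..
....
....
....
....
.O..
.O.O
.O.O
.O..
....
....

Derivation:
Op 1 fold_up: fold axis h@8; visible region now rows[0,8) x cols[0,4) = 8x4
Op 2 fold_down: fold axis h@4; visible region now rows[4,8) x cols[0,4) = 4x4
Op 3 cut(1, 1): punch at orig (5,1); cuts so far [(5, 1)]; region rows[4,8) x cols[0,4) = 4x4
Op 4 cut(0, 1): punch at orig (4,1); cuts so far [(4, 1), (5, 1)]; region rows[4,8) x cols[0,4) = 4x4
Op 5 cut(0, 3): punch at orig (4,3); cuts so far [(4, 1), (4, 3), (5, 1)]; region rows[4,8) x cols[0,4) = 4x4
Unfold 1 (reflect across h@4): 6 holes -> [(2, 1), (3, 1), (3, 3), (4, 1), (4, 3), (5, 1)]
Unfold 2 (reflect across h@8): 12 holes -> [(2, 1), (3, 1), (3, 3), (4, 1), (4, 3), (5, 1), (10, 1), (11, 1), (11, 3), (12, 1), (12, 3), (13, 1)]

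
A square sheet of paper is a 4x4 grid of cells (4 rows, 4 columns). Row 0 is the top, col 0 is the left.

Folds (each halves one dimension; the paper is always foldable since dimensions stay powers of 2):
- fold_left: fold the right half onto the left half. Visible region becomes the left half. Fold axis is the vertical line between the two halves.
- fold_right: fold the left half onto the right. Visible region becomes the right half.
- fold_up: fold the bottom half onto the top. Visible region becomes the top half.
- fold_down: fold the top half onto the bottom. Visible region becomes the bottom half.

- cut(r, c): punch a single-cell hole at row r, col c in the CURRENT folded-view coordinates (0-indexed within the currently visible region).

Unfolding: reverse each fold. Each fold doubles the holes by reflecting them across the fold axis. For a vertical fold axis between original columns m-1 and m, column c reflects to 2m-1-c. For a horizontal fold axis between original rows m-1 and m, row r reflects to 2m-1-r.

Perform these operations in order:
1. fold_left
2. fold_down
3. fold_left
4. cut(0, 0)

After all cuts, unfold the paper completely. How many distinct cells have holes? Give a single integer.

Answer: 8

Derivation:
Op 1 fold_left: fold axis v@2; visible region now rows[0,4) x cols[0,2) = 4x2
Op 2 fold_down: fold axis h@2; visible region now rows[2,4) x cols[0,2) = 2x2
Op 3 fold_left: fold axis v@1; visible region now rows[2,4) x cols[0,1) = 2x1
Op 4 cut(0, 0): punch at orig (2,0); cuts so far [(2, 0)]; region rows[2,4) x cols[0,1) = 2x1
Unfold 1 (reflect across v@1): 2 holes -> [(2, 0), (2, 1)]
Unfold 2 (reflect across h@2): 4 holes -> [(1, 0), (1, 1), (2, 0), (2, 1)]
Unfold 3 (reflect across v@2): 8 holes -> [(1, 0), (1, 1), (1, 2), (1, 3), (2, 0), (2, 1), (2, 2), (2, 3)]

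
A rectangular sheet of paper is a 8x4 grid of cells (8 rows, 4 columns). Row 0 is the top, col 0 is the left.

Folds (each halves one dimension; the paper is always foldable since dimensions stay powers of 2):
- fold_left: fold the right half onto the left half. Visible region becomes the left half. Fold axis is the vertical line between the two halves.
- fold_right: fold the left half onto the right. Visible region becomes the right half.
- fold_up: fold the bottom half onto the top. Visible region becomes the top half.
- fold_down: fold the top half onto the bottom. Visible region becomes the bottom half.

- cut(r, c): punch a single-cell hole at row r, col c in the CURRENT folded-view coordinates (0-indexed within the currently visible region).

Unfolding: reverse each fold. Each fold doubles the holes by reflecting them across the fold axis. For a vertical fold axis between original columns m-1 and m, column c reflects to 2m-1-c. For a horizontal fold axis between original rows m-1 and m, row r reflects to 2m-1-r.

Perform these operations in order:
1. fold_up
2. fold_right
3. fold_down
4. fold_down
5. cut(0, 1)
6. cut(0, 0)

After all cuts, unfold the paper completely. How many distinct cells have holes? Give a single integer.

Answer: 32

Derivation:
Op 1 fold_up: fold axis h@4; visible region now rows[0,4) x cols[0,4) = 4x4
Op 2 fold_right: fold axis v@2; visible region now rows[0,4) x cols[2,4) = 4x2
Op 3 fold_down: fold axis h@2; visible region now rows[2,4) x cols[2,4) = 2x2
Op 4 fold_down: fold axis h@3; visible region now rows[3,4) x cols[2,4) = 1x2
Op 5 cut(0, 1): punch at orig (3,3); cuts so far [(3, 3)]; region rows[3,4) x cols[2,4) = 1x2
Op 6 cut(0, 0): punch at orig (3,2); cuts so far [(3, 2), (3, 3)]; region rows[3,4) x cols[2,4) = 1x2
Unfold 1 (reflect across h@3): 4 holes -> [(2, 2), (2, 3), (3, 2), (3, 3)]
Unfold 2 (reflect across h@2): 8 holes -> [(0, 2), (0, 3), (1, 2), (1, 3), (2, 2), (2, 3), (3, 2), (3, 3)]
Unfold 3 (reflect across v@2): 16 holes -> [(0, 0), (0, 1), (0, 2), (0, 3), (1, 0), (1, 1), (1, 2), (1, 3), (2, 0), (2, 1), (2, 2), (2, 3), (3, 0), (3, 1), (3, 2), (3, 3)]
Unfold 4 (reflect across h@4): 32 holes -> [(0, 0), (0, 1), (0, 2), (0, 3), (1, 0), (1, 1), (1, 2), (1, 3), (2, 0), (2, 1), (2, 2), (2, 3), (3, 0), (3, 1), (3, 2), (3, 3), (4, 0), (4, 1), (4, 2), (4, 3), (5, 0), (5, 1), (5, 2), (5, 3), (6, 0), (6, 1), (6, 2), (6, 3), (7, 0), (7, 1), (7, 2), (7, 3)]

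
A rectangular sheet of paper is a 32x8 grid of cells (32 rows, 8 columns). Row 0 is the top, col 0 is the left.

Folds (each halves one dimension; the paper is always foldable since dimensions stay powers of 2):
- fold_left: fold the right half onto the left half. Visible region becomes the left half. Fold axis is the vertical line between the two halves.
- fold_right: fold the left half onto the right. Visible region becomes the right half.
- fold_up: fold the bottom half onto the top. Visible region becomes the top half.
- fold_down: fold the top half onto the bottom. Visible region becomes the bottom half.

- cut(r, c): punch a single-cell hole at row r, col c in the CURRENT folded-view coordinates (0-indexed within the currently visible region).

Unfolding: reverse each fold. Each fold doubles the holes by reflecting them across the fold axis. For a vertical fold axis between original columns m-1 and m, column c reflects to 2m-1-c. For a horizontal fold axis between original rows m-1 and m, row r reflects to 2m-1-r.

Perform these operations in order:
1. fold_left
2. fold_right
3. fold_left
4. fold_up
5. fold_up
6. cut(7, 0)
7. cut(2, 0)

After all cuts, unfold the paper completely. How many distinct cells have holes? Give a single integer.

Answer: 64

Derivation:
Op 1 fold_left: fold axis v@4; visible region now rows[0,32) x cols[0,4) = 32x4
Op 2 fold_right: fold axis v@2; visible region now rows[0,32) x cols[2,4) = 32x2
Op 3 fold_left: fold axis v@3; visible region now rows[0,32) x cols[2,3) = 32x1
Op 4 fold_up: fold axis h@16; visible region now rows[0,16) x cols[2,3) = 16x1
Op 5 fold_up: fold axis h@8; visible region now rows[0,8) x cols[2,3) = 8x1
Op 6 cut(7, 0): punch at orig (7,2); cuts so far [(7, 2)]; region rows[0,8) x cols[2,3) = 8x1
Op 7 cut(2, 0): punch at orig (2,2); cuts so far [(2, 2), (7, 2)]; region rows[0,8) x cols[2,3) = 8x1
Unfold 1 (reflect across h@8): 4 holes -> [(2, 2), (7, 2), (8, 2), (13, 2)]
Unfold 2 (reflect across h@16): 8 holes -> [(2, 2), (7, 2), (8, 2), (13, 2), (18, 2), (23, 2), (24, 2), (29, 2)]
Unfold 3 (reflect across v@3): 16 holes -> [(2, 2), (2, 3), (7, 2), (7, 3), (8, 2), (8, 3), (13, 2), (13, 3), (18, 2), (18, 3), (23, 2), (23, 3), (24, 2), (24, 3), (29, 2), (29, 3)]
Unfold 4 (reflect across v@2): 32 holes -> [(2, 0), (2, 1), (2, 2), (2, 3), (7, 0), (7, 1), (7, 2), (7, 3), (8, 0), (8, 1), (8, 2), (8, 3), (13, 0), (13, 1), (13, 2), (13, 3), (18, 0), (18, 1), (18, 2), (18, 3), (23, 0), (23, 1), (23, 2), (23, 3), (24, 0), (24, 1), (24, 2), (24, 3), (29, 0), (29, 1), (29, 2), (29, 3)]
Unfold 5 (reflect across v@4): 64 holes -> [(2, 0), (2, 1), (2, 2), (2, 3), (2, 4), (2, 5), (2, 6), (2, 7), (7, 0), (7, 1), (7, 2), (7, 3), (7, 4), (7, 5), (7, 6), (7, 7), (8, 0), (8, 1), (8, 2), (8, 3), (8, 4), (8, 5), (8, 6), (8, 7), (13, 0), (13, 1), (13, 2), (13, 3), (13, 4), (13, 5), (13, 6), (13, 7), (18, 0), (18, 1), (18, 2), (18, 3), (18, 4), (18, 5), (18, 6), (18, 7), (23, 0), (23, 1), (23, 2), (23, 3), (23, 4), (23, 5), (23, 6), (23, 7), (24, 0), (24, 1), (24, 2), (24, 3), (24, 4), (24, 5), (24, 6), (24, 7), (29, 0), (29, 1), (29, 2), (29, 3), (29, 4), (29, 5), (29, 6), (29, 7)]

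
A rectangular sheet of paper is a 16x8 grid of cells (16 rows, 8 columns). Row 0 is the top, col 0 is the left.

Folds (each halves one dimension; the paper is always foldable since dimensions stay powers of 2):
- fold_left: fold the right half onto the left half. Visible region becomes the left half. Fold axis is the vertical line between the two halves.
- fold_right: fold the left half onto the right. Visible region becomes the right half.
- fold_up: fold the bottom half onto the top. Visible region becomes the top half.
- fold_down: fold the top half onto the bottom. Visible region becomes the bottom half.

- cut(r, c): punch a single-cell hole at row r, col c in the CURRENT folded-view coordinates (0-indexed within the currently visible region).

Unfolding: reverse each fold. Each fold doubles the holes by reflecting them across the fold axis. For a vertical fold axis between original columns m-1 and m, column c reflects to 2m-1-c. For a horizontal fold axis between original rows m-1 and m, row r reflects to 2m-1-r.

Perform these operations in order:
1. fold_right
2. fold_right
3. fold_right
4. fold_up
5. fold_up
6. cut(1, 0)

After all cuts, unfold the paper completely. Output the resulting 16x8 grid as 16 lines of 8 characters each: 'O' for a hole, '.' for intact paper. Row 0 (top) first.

Op 1 fold_right: fold axis v@4; visible region now rows[0,16) x cols[4,8) = 16x4
Op 2 fold_right: fold axis v@6; visible region now rows[0,16) x cols[6,8) = 16x2
Op 3 fold_right: fold axis v@7; visible region now rows[0,16) x cols[7,8) = 16x1
Op 4 fold_up: fold axis h@8; visible region now rows[0,8) x cols[7,8) = 8x1
Op 5 fold_up: fold axis h@4; visible region now rows[0,4) x cols[7,8) = 4x1
Op 6 cut(1, 0): punch at orig (1,7); cuts so far [(1, 7)]; region rows[0,4) x cols[7,8) = 4x1
Unfold 1 (reflect across h@4): 2 holes -> [(1, 7), (6, 7)]
Unfold 2 (reflect across h@8): 4 holes -> [(1, 7), (6, 7), (9, 7), (14, 7)]
Unfold 3 (reflect across v@7): 8 holes -> [(1, 6), (1, 7), (6, 6), (6, 7), (9, 6), (9, 7), (14, 6), (14, 7)]
Unfold 4 (reflect across v@6): 16 holes -> [(1, 4), (1, 5), (1, 6), (1, 7), (6, 4), (6, 5), (6, 6), (6, 7), (9, 4), (9, 5), (9, 6), (9, 7), (14, 4), (14, 5), (14, 6), (14, 7)]
Unfold 5 (reflect across v@4): 32 holes -> [(1, 0), (1, 1), (1, 2), (1, 3), (1, 4), (1, 5), (1, 6), (1, 7), (6, 0), (6, 1), (6, 2), (6, 3), (6, 4), (6, 5), (6, 6), (6, 7), (9, 0), (9, 1), (9, 2), (9, 3), (9, 4), (9, 5), (9, 6), (9, 7), (14, 0), (14, 1), (14, 2), (14, 3), (14, 4), (14, 5), (14, 6), (14, 7)]

Answer: ........
OOOOOOOO
........
........
........
........
OOOOOOOO
........
........
OOOOOOOO
........
........
........
........
OOOOOOOO
........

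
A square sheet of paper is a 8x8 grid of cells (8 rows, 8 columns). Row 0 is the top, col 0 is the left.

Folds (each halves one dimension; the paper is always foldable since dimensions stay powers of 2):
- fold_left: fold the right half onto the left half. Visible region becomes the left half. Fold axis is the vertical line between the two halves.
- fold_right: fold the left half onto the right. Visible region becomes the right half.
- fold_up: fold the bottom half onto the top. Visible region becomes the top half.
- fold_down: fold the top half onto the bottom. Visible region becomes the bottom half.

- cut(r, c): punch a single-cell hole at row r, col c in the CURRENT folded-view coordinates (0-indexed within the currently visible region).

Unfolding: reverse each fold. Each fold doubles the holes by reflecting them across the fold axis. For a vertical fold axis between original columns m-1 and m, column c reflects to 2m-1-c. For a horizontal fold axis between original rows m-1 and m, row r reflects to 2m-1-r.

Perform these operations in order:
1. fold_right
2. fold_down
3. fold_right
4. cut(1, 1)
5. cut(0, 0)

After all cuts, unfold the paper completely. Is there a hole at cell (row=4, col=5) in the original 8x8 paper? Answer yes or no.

Answer: yes

Derivation:
Op 1 fold_right: fold axis v@4; visible region now rows[0,8) x cols[4,8) = 8x4
Op 2 fold_down: fold axis h@4; visible region now rows[4,8) x cols[4,8) = 4x4
Op 3 fold_right: fold axis v@6; visible region now rows[4,8) x cols[6,8) = 4x2
Op 4 cut(1, 1): punch at orig (5,7); cuts so far [(5, 7)]; region rows[4,8) x cols[6,8) = 4x2
Op 5 cut(0, 0): punch at orig (4,6); cuts so far [(4, 6), (5, 7)]; region rows[4,8) x cols[6,8) = 4x2
Unfold 1 (reflect across v@6): 4 holes -> [(4, 5), (4, 6), (5, 4), (5, 7)]
Unfold 2 (reflect across h@4): 8 holes -> [(2, 4), (2, 7), (3, 5), (3, 6), (4, 5), (4, 6), (5, 4), (5, 7)]
Unfold 3 (reflect across v@4): 16 holes -> [(2, 0), (2, 3), (2, 4), (2, 7), (3, 1), (3, 2), (3, 5), (3, 6), (4, 1), (4, 2), (4, 5), (4, 6), (5, 0), (5, 3), (5, 4), (5, 7)]
Holes: [(2, 0), (2, 3), (2, 4), (2, 7), (3, 1), (3, 2), (3, 5), (3, 6), (4, 1), (4, 2), (4, 5), (4, 6), (5, 0), (5, 3), (5, 4), (5, 7)]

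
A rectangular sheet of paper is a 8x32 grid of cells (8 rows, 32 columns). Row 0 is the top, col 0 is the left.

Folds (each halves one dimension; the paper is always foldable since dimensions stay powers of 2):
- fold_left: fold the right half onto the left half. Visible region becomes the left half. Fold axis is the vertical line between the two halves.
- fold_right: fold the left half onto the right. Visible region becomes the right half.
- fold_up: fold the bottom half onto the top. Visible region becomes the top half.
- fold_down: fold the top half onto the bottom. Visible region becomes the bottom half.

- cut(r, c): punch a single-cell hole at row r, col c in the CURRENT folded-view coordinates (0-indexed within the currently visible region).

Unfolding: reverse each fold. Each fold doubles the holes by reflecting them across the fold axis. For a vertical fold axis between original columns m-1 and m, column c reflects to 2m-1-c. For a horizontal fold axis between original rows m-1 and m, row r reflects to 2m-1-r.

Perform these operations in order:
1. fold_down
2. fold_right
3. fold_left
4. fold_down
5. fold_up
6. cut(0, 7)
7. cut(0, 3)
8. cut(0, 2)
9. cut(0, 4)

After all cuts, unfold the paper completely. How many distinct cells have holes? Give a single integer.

Answer: 128

Derivation:
Op 1 fold_down: fold axis h@4; visible region now rows[4,8) x cols[0,32) = 4x32
Op 2 fold_right: fold axis v@16; visible region now rows[4,8) x cols[16,32) = 4x16
Op 3 fold_left: fold axis v@24; visible region now rows[4,8) x cols[16,24) = 4x8
Op 4 fold_down: fold axis h@6; visible region now rows[6,8) x cols[16,24) = 2x8
Op 5 fold_up: fold axis h@7; visible region now rows[6,7) x cols[16,24) = 1x8
Op 6 cut(0, 7): punch at orig (6,23); cuts so far [(6, 23)]; region rows[6,7) x cols[16,24) = 1x8
Op 7 cut(0, 3): punch at orig (6,19); cuts so far [(6, 19), (6, 23)]; region rows[6,7) x cols[16,24) = 1x8
Op 8 cut(0, 2): punch at orig (6,18); cuts so far [(6, 18), (6, 19), (6, 23)]; region rows[6,7) x cols[16,24) = 1x8
Op 9 cut(0, 4): punch at orig (6,20); cuts so far [(6, 18), (6, 19), (6, 20), (6, 23)]; region rows[6,7) x cols[16,24) = 1x8
Unfold 1 (reflect across h@7): 8 holes -> [(6, 18), (6, 19), (6, 20), (6, 23), (7, 18), (7, 19), (7, 20), (7, 23)]
Unfold 2 (reflect across h@6): 16 holes -> [(4, 18), (4, 19), (4, 20), (4, 23), (5, 18), (5, 19), (5, 20), (5, 23), (6, 18), (6, 19), (6, 20), (6, 23), (7, 18), (7, 19), (7, 20), (7, 23)]
Unfold 3 (reflect across v@24): 32 holes -> [(4, 18), (4, 19), (4, 20), (4, 23), (4, 24), (4, 27), (4, 28), (4, 29), (5, 18), (5, 19), (5, 20), (5, 23), (5, 24), (5, 27), (5, 28), (5, 29), (6, 18), (6, 19), (6, 20), (6, 23), (6, 24), (6, 27), (6, 28), (6, 29), (7, 18), (7, 19), (7, 20), (7, 23), (7, 24), (7, 27), (7, 28), (7, 29)]
Unfold 4 (reflect across v@16): 64 holes -> [(4, 2), (4, 3), (4, 4), (4, 7), (4, 8), (4, 11), (4, 12), (4, 13), (4, 18), (4, 19), (4, 20), (4, 23), (4, 24), (4, 27), (4, 28), (4, 29), (5, 2), (5, 3), (5, 4), (5, 7), (5, 8), (5, 11), (5, 12), (5, 13), (5, 18), (5, 19), (5, 20), (5, 23), (5, 24), (5, 27), (5, 28), (5, 29), (6, 2), (6, 3), (6, 4), (6, 7), (6, 8), (6, 11), (6, 12), (6, 13), (6, 18), (6, 19), (6, 20), (6, 23), (6, 24), (6, 27), (6, 28), (6, 29), (7, 2), (7, 3), (7, 4), (7, 7), (7, 8), (7, 11), (7, 12), (7, 13), (7, 18), (7, 19), (7, 20), (7, 23), (7, 24), (7, 27), (7, 28), (7, 29)]
Unfold 5 (reflect across h@4): 128 holes -> [(0, 2), (0, 3), (0, 4), (0, 7), (0, 8), (0, 11), (0, 12), (0, 13), (0, 18), (0, 19), (0, 20), (0, 23), (0, 24), (0, 27), (0, 28), (0, 29), (1, 2), (1, 3), (1, 4), (1, 7), (1, 8), (1, 11), (1, 12), (1, 13), (1, 18), (1, 19), (1, 20), (1, 23), (1, 24), (1, 27), (1, 28), (1, 29), (2, 2), (2, 3), (2, 4), (2, 7), (2, 8), (2, 11), (2, 12), (2, 13), (2, 18), (2, 19), (2, 20), (2, 23), (2, 24), (2, 27), (2, 28), (2, 29), (3, 2), (3, 3), (3, 4), (3, 7), (3, 8), (3, 11), (3, 12), (3, 13), (3, 18), (3, 19), (3, 20), (3, 23), (3, 24), (3, 27), (3, 28), (3, 29), (4, 2), (4, 3), (4, 4), (4, 7), (4, 8), (4, 11), (4, 12), (4, 13), (4, 18), (4, 19), (4, 20), (4, 23), (4, 24), (4, 27), (4, 28), (4, 29), (5, 2), (5, 3), (5, 4), (5, 7), (5, 8), (5, 11), (5, 12), (5, 13), (5, 18), (5, 19), (5, 20), (5, 23), (5, 24), (5, 27), (5, 28), (5, 29), (6, 2), (6, 3), (6, 4), (6, 7), (6, 8), (6, 11), (6, 12), (6, 13), (6, 18), (6, 19), (6, 20), (6, 23), (6, 24), (6, 27), (6, 28), (6, 29), (7, 2), (7, 3), (7, 4), (7, 7), (7, 8), (7, 11), (7, 12), (7, 13), (7, 18), (7, 19), (7, 20), (7, 23), (7, 24), (7, 27), (7, 28), (7, 29)]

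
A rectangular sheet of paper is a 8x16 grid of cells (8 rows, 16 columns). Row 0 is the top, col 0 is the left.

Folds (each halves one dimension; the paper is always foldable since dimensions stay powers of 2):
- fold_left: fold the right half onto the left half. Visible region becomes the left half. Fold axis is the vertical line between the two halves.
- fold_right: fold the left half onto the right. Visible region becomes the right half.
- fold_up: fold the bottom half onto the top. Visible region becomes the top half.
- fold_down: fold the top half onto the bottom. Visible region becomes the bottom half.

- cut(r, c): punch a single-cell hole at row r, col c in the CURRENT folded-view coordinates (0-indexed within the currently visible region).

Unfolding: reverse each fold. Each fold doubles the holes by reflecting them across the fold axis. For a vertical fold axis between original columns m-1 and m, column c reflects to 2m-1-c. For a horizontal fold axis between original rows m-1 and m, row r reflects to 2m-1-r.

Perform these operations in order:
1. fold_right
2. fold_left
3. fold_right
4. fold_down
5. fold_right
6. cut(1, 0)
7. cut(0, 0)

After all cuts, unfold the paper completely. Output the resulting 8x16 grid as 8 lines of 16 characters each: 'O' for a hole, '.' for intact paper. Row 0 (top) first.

Answer: ................
................
OOOOOOOOOOOOOOOO
OOOOOOOOOOOOOOOO
OOOOOOOOOOOOOOOO
OOOOOOOOOOOOOOOO
................
................

Derivation:
Op 1 fold_right: fold axis v@8; visible region now rows[0,8) x cols[8,16) = 8x8
Op 2 fold_left: fold axis v@12; visible region now rows[0,8) x cols[8,12) = 8x4
Op 3 fold_right: fold axis v@10; visible region now rows[0,8) x cols[10,12) = 8x2
Op 4 fold_down: fold axis h@4; visible region now rows[4,8) x cols[10,12) = 4x2
Op 5 fold_right: fold axis v@11; visible region now rows[4,8) x cols[11,12) = 4x1
Op 6 cut(1, 0): punch at orig (5,11); cuts so far [(5, 11)]; region rows[4,8) x cols[11,12) = 4x1
Op 7 cut(0, 0): punch at orig (4,11); cuts so far [(4, 11), (5, 11)]; region rows[4,8) x cols[11,12) = 4x1
Unfold 1 (reflect across v@11): 4 holes -> [(4, 10), (4, 11), (5, 10), (5, 11)]
Unfold 2 (reflect across h@4): 8 holes -> [(2, 10), (2, 11), (3, 10), (3, 11), (4, 10), (4, 11), (5, 10), (5, 11)]
Unfold 3 (reflect across v@10): 16 holes -> [(2, 8), (2, 9), (2, 10), (2, 11), (3, 8), (3, 9), (3, 10), (3, 11), (4, 8), (4, 9), (4, 10), (4, 11), (5, 8), (5, 9), (5, 10), (5, 11)]
Unfold 4 (reflect across v@12): 32 holes -> [(2, 8), (2, 9), (2, 10), (2, 11), (2, 12), (2, 13), (2, 14), (2, 15), (3, 8), (3, 9), (3, 10), (3, 11), (3, 12), (3, 13), (3, 14), (3, 15), (4, 8), (4, 9), (4, 10), (4, 11), (4, 12), (4, 13), (4, 14), (4, 15), (5, 8), (5, 9), (5, 10), (5, 11), (5, 12), (5, 13), (5, 14), (5, 15)]
Unfold 5 (reflect across v@8): 64 holes -> [(2, 0), (2, 1), (2, 2), (2, 3), (2, 4), (2, 5), (2, 6), (2, 7), (2, 8), (2, 9), (2, 10), (2, 11), (2, 12), (2, 13), (2, 14), (2, 15), (3, 0), (3, 1), (3, 2), (3, 3), (3, 4), (3, 5), (3, 6), (3, 7), (3, 8), (3, 9), (3, 10), (3, 11), (3, 12), (3, 13), (3, 14), (3, 15), (4, 0), (4, 1), (4, 2), (4, 3), (4, 4), (4, 5), (4, 6), (4, 7), (4, 8), (4, 9), (4, 10), (4, 11), (4, 12), (4, 13), (4, 14), (4, 15), (5, 0), (5, 1), (5, 2), (5, 3), (5, 4), (5, 5), (5, 6), (5, 7), (5, 8), (5, 9), (5, 10), (5, 11), (5, 12), (5, 13), (5, 14), (5, 15)]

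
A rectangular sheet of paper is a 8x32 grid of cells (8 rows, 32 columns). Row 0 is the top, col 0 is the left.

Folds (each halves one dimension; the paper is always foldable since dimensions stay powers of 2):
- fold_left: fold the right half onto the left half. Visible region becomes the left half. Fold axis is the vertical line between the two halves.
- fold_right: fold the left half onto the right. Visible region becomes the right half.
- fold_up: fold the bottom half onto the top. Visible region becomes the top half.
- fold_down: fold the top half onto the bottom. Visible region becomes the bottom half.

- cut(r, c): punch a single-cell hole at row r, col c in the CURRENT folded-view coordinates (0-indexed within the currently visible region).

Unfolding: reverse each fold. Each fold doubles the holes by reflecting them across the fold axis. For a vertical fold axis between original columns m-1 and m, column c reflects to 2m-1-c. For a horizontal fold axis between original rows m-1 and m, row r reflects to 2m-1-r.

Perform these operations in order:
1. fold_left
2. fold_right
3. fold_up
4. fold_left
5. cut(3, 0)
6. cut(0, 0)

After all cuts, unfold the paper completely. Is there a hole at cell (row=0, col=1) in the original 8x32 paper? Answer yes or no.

Op 1 fold_left: fold axis v@16; visible region now rows[0,8) x cols[0,16) = 8x16
Op 2 fold_right: fold axis v@8; visible region now rows[0,8) x cols[8,16) = 8x8
Op 3 fold_up: fold axis h@4; visible region now rows[0,4) x cols[8,16) = 4x8
Op 4 fold_left: fold axis v@12; visible region now rows[0,4) x cols[8,12) = 4x4
Op 5 cut(3, 0): punch at orig (3,8); cuts so far [(3, 8)]; region rows[0,4) x cols[8,12) = 4x4
Op 6 cut(0, 0): punch at orig (0,8); cuts so far [(0, 8), (3, 8)]; region rows[0,4) x cols[8,12) = 4x4
Unfold 1 (reflect across v@12): 4 holes -> [(0, 8), (0, 15), (3, 8), (3, 15)]
Unfold 2 (reflect across h@4): 8 holes -> [(0, 8), (0, 15), (3, 8), (3, 15), (4, 8), (4, 15), (7, 8), (7, 15)]
Unfold 3 (reflect across v@8): 16 holes -> [(0, 0), (0, 7), (0, 8), (0, 15), (3, 0), (3, 7), (3, 8), (3, 15), (4, 0), (4, 7), (4, 8), (4, 15), (7, 0), (7, 7), (7, 8), (7, 15)]
Unfold 4 (reflect across v@16): 32 holes -> [(0, 0), (0, 7), (0, 8), (0, 15), (0, 16), (0, 23), (0, 24), (0, 31), (3, 0), (3, 7), (3, 8), (3, 15), (3, 16), (3, 23), (3, 24), (3, 31), (4, 0), (4, 7), (4, 8), (4, 15), (4, 16), (4, 23), (4, 24), (4, 31), (7, 0), (7, 7), (7, 8), (7, 15), (7, 16), (7, 23), (7, 24), (7, 31)]
Holes: [(0, 0), (0, 7), (0, 8), (0, 15), (0, 16), (0, 23), (0, 24), (0, 31), (3, 0), (3, 7), (3, 8), (3, 15), (3, 16), (3, 23), (3, 24), (3, 31), (4, 0), (4, 7), (4, 8), (4, 15), (4, 16), (4, 23), (4, 24), (4, 31), (7, 0), (7, 7), (7, 8), (7, 15), (7, 16), (7, 23), (7, 24), (7, 31)]

Answer: no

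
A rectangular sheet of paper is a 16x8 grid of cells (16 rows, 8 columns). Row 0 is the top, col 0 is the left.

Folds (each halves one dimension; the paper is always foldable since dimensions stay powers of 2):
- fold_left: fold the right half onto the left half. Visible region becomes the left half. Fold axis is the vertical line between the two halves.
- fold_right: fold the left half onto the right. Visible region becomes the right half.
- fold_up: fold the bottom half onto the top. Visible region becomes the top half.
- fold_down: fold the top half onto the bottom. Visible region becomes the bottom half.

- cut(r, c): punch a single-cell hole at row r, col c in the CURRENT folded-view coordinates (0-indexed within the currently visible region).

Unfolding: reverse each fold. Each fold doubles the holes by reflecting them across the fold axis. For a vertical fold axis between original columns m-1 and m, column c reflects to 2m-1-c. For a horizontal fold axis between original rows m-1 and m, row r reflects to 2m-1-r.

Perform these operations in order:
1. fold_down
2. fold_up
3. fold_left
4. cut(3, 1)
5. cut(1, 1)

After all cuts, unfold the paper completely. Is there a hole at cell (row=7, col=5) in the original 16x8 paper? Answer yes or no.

Op 1 fold_down: fold axis h@8; visible region now rows[8,16) x cols[0,8) = 8x8
Op 2 fold_up: fold axis h@12; visible region now rows[8,12) x cols[0,8) = 4x8
Op 3 fold_left: fold axis v@4; visible region now rows[8,12) x cols[0,4) = 4x4
Op 4 cut(3, 1): punch at orig (11,1); cuts so far [(11, 1)]; region rows[8,12) x cols[0,4) = 4x4
Op 5 cut(1, 1): punch at orig (9,1); cuts so far [(9, 1), (11, 1)]; region rows[8,12) x cols[0,4) = 4x4
Unfold 1 (reflect across v@4): 4 holes -> [(9, 1), (9, 6), (11, 1), (11, 6)]
Unfold 2 (reflect across h@12): 8 holes -> [(9, 1), (9, 6), (11, 1), (11, 6), (12, 1), (12, 6), (14, 1), (14, 6)]
Unfold 3 (reflect across h@8): 16 holes -> [(1, 1), (1, 6), (3, 1), (3, 6), (4, 1), (4, 6), (6, 1), (6, 6), (9, 1), (9, 6), (11, 1), (11, 6), (12, 1), (12, 6), (14, 1), (14, 6)]
Holes: [(1, 1), (1, 6), (3, 1), (3, 6), (4, 1), (4, 6), (6, 1), (6, 6), (9, 1), (9, 6), (11, 1), (11, 6), (12, 1), (12, 6), (14, 1), (14, 6)]

Answer: no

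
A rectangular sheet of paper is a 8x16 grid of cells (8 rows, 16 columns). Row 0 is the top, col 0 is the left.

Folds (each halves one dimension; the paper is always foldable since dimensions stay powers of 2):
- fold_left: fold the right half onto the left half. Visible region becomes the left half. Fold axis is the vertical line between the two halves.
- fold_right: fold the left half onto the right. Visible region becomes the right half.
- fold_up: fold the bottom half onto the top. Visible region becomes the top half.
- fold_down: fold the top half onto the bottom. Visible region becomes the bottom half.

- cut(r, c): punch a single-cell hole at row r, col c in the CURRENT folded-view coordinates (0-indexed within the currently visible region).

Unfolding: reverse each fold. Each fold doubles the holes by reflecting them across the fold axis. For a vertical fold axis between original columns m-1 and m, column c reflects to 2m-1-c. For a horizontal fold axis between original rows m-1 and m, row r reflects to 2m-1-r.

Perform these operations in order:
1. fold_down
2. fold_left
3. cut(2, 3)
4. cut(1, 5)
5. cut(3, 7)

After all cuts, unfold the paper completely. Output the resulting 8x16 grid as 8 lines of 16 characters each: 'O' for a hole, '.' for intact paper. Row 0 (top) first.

Answer: .......OO.......
...O........O...
.....O....O.....
................
................
.....O....O.....
...O........O...
.......OO.......

Derivation:
Op 1 fold_down: fold axis h@4; visible region now rows[4,8) x cols[0,16) = 4x16
Op 2 fold_left: fold axis v@8; visible region now rows[4,8) x cols[0,8) = 4x8
Op 3 cut(2, 3): punch at orig (6,3); cuts so far [(6, 3)]; region rows[4,8) x cols[0,8) = 4x8
Op 4 cut(1, 5): punch at orig (5,5); cuts so far [(5, 5), (6, 3)]; region rows[4,8) x cols[0,8) = 4x8
Op 5 cut(3, 7): punch at orig (7,7); cuts so far [(5, 5), (6, 3), (7, 7)]; region rows[4,8) x cols[0,8) = 4x8
Unfold 1 (reflect across v@8): 6 holes -> [(5, 5), (5, 10), (6, 3), (6, 12), (7, 7), (7, 8)]
Unfold 2 (reflect across h@4): 12 holes -> [(0, 7), (0, 8), (1, 3), (1, 12), (2, 5), (2, 10), (5, 5), (5, 10), (6, 3), (6, 12), (7, 7), (7, 8)]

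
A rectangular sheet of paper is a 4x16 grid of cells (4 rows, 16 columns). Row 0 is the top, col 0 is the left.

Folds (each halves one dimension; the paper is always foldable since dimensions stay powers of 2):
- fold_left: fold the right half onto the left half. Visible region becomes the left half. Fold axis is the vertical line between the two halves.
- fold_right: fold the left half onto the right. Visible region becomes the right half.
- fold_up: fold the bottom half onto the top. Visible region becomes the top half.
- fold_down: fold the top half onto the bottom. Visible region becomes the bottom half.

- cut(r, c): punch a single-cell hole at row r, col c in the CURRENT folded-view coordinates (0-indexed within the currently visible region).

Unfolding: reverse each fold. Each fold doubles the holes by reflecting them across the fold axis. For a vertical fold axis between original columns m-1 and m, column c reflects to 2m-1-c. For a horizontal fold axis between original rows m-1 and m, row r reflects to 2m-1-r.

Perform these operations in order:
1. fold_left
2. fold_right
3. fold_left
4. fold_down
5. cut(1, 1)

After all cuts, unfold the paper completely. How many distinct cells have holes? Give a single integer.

Answer: 16

Derivation:
Op 1 fold_left: fold axis v@8; visible region now rows[0,4) x cols[0,8) = 4x8
Op 2 fold_right: fold axis v@4; visible region now rows[0,4) x cols[4,8) = 4x4
Op 3 fold_left: fold axis v@6; visible region now rows[0,4) x cols[4,6) = 4x2
Op 4 fold_down: fold axis h@2; visible region now rows[2,4) x cols[4,6) = 2x2
Op 5 cut(1, 1): punch at orig (3,5); cuts so far [(3, 5)]; region rows[2,4) x cols[4,6) = 2x2
Unfold 1 (reflect across h@2): 2 holes -> [(0, 5), (3, 5)]
Unfold 2 (reflect across v@6): 4 holes -> [(0, 5), (0, 6), (3, 5), (3, 6)]
Unfold 3 (reflect across v@4): 8 holes -> [(0, 1), (0, 2), (0, 5), (0, 6), (3, 1), (3, 2), (3, 5), (3, 6)]
Unfold 4 (reflect across v@8): 16 holes -> [(0, 1), (0, 2), (0, 5), (0, 6), (0, 9), (0, 10), (0, 13), (0, 14), (3, 1), (3, 2), (3, 5), (3, 6), (3, 9), (3, 10), (3, 13), (3, 14)]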